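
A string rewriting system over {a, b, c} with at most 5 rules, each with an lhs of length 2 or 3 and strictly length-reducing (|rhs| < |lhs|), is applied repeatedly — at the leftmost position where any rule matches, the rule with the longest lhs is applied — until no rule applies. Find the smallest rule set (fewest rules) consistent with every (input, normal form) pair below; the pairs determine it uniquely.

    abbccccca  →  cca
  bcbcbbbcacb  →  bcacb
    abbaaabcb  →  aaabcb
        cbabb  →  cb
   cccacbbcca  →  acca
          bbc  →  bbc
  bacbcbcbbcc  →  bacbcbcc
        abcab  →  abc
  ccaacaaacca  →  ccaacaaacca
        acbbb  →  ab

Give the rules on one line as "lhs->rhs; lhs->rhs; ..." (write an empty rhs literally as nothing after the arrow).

  | abbccccca => ccccca => cca
  | bcbcbbbcacb => bcbbcacb => bcacb
  | abbaaabcb => aaabcb
  | cbabb => cb

abb->; cab->c; cbb->; ccc->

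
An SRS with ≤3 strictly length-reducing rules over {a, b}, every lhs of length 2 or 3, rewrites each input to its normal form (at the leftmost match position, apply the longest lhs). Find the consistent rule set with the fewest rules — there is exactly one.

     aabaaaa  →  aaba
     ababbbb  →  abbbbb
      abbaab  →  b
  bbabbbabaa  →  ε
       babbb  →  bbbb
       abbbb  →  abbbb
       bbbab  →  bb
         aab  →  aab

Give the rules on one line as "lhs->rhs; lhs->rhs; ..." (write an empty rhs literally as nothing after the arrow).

aaa->; bab->bb; bba->a

  | aabaaaa => aaba
  | ababbbb => abbbbb
  | abbaab => aaab => b
  | bbabbbabaa => abbbabaa => ababaa => abbaa => aaa => ε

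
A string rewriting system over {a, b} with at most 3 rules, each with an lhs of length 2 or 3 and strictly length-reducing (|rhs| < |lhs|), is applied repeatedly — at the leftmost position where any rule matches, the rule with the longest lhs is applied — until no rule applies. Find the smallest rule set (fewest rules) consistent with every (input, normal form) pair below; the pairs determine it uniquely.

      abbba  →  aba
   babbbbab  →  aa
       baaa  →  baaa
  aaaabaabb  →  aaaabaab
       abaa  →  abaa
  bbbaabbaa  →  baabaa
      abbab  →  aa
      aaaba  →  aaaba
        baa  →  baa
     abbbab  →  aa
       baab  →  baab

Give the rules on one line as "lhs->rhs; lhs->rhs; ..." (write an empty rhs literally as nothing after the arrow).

bab->a; bb->b

  | abbba => abba => aba
  | babbbbab => abbbab => abbab => abab => aa
  | baaa
  | aaaabaabb => aaaabaab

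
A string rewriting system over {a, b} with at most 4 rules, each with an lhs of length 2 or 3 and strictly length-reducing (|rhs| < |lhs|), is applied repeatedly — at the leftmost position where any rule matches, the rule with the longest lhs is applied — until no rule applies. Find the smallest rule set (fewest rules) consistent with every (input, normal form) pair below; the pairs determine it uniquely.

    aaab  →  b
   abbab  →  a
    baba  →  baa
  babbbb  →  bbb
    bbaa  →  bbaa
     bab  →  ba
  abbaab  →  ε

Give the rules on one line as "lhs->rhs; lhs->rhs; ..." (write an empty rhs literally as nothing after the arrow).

aaa->; aab->; ab->a; abb->

  | aaab => b
  | abbab => ab => a
  | baba => baa
  | babbbb => bbb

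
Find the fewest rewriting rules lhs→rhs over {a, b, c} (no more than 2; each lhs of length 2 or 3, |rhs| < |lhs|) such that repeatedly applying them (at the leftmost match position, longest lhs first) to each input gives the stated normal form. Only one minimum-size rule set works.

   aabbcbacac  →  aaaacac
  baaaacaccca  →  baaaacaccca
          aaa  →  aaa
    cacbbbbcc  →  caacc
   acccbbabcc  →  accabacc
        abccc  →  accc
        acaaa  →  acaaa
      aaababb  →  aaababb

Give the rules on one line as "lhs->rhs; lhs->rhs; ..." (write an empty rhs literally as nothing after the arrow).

bc->c; cb->a

  | aabbcbacac => aabcbacac => aacbacac => aaaacac
  | baaaacaccca
  | aaa
  | cacbbbbcc => caabbbcc => caabbcc => caabcc => caacc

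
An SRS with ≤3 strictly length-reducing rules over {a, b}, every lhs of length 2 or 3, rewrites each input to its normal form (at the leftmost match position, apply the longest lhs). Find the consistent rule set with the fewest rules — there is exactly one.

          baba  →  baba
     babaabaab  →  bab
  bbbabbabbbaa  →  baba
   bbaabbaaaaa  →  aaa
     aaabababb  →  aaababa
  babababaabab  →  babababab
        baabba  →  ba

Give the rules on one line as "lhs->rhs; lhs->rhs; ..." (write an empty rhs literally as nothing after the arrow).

  | baba
  | babaabaab => babaab => bab
  | bbbabbabbbaa => babbabbbaa => bababbbaa => bababaa => baba
  | bbaabbaaaaa => baabbaaaaa => bbaaaaa => baaaaa => aaa

baa->; bb->; bba->ba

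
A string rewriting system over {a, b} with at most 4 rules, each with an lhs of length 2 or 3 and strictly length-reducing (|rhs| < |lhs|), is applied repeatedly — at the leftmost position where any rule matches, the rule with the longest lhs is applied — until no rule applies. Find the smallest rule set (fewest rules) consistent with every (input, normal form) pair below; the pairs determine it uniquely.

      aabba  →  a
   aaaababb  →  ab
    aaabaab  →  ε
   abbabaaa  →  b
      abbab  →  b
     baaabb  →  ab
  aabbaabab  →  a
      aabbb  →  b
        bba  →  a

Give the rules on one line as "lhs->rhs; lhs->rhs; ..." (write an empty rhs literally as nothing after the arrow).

  | aabba => bba => a
  | aaaababb => aababb => babb => ab
  | aaabaab => abaab => abab => aa => ε
  | abbabaaa => aabaaa => baaa => baa => ba => b

aa->; ba->b; bab->a; bb->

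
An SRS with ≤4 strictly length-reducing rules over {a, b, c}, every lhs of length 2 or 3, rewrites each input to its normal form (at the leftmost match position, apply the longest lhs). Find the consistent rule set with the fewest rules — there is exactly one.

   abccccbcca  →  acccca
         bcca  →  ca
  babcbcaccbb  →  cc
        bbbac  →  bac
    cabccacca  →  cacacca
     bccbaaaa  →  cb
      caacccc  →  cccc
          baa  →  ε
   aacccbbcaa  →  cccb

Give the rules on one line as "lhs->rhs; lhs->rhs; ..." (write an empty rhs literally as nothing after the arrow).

aa->b; bb->; bc->

  | abccccbcca => acccbcca => acccca
  | bcca => ca
  | babcbcaccbb => babcaccbb => baaccbb => bbccbb => ccbb => cc
  | bbbac => bac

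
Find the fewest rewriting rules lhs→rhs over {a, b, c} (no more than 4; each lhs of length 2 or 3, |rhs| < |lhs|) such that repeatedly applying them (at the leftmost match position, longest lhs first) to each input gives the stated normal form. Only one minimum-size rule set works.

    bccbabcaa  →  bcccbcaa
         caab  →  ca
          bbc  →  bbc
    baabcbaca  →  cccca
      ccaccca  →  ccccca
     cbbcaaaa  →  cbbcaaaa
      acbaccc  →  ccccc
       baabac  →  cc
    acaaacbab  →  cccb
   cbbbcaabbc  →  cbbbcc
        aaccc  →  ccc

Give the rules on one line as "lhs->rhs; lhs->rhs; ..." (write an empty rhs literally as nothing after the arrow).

  | bccbabcaa => bcccbcaa
  | caab => ca
  | bbc
  | baabcbaca => cabcbaca => ccbaca => cccca

ab->; ac->c; ba->c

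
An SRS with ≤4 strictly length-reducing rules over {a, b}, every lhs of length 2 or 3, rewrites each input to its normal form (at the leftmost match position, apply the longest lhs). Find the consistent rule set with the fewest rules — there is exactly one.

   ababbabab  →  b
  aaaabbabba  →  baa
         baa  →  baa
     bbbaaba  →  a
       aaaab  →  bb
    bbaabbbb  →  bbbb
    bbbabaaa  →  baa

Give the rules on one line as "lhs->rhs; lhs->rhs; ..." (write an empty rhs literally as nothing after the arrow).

  | ababbabab => abaabab => abbab => aab => b
  | aaaabbabba => baabbabba => bbbabba => babba => baa
  | baa
  | bbbaaba => baaba => bba => a

aaa->ba; aab->b; bba->a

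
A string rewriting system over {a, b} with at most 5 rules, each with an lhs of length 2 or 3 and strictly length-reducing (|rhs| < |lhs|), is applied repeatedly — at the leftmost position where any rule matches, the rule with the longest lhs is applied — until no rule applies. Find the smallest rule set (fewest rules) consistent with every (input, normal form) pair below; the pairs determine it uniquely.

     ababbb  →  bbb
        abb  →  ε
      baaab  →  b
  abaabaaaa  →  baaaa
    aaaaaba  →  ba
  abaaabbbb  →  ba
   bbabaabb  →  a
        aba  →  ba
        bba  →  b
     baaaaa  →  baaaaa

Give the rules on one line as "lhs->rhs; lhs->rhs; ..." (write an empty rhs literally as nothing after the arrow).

  | ababbb => babbb => bbb
  | abb => ε
  | baaab => baab => bab => b
  | abaabaaaa => baabaaaa => babaaaa => baaaa

ab->b; abb->; bab->b; bba->ab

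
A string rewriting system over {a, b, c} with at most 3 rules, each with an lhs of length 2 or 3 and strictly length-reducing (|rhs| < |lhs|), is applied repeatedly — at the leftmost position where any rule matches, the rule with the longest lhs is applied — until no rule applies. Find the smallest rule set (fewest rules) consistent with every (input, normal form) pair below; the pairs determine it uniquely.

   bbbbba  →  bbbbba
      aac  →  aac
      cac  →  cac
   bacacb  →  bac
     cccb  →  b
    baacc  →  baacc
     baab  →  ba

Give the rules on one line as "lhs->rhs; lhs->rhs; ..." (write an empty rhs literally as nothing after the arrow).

ab->; cb->b

  | bbbbba
  | aac
  | cac
  | bacacb => bacab => bac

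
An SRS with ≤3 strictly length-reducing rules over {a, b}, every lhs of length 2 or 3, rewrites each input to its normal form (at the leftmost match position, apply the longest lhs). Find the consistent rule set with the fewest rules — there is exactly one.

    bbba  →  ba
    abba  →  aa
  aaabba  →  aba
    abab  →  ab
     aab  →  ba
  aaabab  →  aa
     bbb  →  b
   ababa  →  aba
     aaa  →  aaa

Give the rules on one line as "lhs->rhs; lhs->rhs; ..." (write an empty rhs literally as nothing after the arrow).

aab->ba; bab->b; bb->

  | bbba => ba
  | abba => aa
  | aaabba => ababa => aba
  | abab => ab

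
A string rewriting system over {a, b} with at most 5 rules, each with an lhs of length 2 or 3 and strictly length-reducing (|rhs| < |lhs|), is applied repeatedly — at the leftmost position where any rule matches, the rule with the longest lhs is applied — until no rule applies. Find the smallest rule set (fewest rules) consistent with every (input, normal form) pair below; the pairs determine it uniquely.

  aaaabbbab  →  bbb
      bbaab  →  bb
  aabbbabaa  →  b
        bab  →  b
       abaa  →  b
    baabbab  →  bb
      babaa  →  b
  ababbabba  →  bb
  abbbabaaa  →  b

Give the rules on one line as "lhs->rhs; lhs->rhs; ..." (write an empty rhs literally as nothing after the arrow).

aaa->ba; ab->a; ba->b; bab->b

  | aaaabbbab => baabbbab => babbbab => bbbab => bbb
  | bbaab => bbab => bb
  | aabbbabaa => aabbabaa => aababaa => aaabaa => babaa => baa => ba => b
  | bab => b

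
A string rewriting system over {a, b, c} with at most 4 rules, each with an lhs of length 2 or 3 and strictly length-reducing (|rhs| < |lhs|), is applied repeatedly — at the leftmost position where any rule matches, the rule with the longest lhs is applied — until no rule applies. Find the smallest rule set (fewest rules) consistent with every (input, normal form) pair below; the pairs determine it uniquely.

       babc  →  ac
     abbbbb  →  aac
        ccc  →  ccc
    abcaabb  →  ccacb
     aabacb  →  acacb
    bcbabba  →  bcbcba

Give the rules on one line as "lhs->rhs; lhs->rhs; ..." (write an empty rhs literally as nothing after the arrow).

  | babc => bcc => ac
  | abbbbb => cbbbb => acbb => aac
  | ccc
  | abcaabb => ccaabb => ccacb

ab->c; bcc->ac; cbb->ac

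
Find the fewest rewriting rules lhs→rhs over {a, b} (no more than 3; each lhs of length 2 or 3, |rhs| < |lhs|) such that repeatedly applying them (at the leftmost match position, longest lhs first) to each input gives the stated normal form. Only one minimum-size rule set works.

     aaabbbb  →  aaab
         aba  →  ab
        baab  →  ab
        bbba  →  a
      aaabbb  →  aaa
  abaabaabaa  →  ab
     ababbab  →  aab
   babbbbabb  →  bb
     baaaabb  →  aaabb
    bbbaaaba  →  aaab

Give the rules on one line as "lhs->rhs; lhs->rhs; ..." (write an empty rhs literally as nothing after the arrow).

  | aaabbbb => aaab
  | aba => ab
  | baab => ab
  | bbba => a

aba->ab; ba->; bbb->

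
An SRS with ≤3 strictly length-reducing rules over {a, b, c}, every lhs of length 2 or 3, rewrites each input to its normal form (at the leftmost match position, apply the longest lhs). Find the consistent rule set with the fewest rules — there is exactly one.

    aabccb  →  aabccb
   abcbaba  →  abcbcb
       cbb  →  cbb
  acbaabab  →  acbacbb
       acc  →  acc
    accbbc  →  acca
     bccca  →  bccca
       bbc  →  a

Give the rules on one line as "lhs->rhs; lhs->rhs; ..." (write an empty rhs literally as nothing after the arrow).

aba->cb; bbc->a

  | aabccb
  | abcbaba => abcbcb
  | cbb
  | acbaabab => acbacbb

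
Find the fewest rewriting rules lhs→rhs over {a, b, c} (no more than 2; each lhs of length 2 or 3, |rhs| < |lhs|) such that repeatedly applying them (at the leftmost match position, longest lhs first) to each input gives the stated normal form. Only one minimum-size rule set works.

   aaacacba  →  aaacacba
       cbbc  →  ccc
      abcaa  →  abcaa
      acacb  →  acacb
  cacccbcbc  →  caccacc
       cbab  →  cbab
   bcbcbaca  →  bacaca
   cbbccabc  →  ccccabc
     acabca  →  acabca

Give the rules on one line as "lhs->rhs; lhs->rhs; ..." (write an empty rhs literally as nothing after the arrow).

  | aaacacba
  | cbbc => ccc
  | abcaa
  | acacb

bb->c; cbc->ab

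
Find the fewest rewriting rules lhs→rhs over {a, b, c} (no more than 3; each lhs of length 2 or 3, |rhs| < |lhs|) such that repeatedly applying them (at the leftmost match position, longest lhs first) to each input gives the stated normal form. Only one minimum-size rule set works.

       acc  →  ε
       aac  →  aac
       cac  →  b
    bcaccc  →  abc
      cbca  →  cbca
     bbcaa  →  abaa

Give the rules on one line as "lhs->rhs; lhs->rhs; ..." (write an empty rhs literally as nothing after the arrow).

acc->; bbc->ab; cac->b

  | acc => ε
  | aac
  | cac => b
  | bcaccc => bbcc => abc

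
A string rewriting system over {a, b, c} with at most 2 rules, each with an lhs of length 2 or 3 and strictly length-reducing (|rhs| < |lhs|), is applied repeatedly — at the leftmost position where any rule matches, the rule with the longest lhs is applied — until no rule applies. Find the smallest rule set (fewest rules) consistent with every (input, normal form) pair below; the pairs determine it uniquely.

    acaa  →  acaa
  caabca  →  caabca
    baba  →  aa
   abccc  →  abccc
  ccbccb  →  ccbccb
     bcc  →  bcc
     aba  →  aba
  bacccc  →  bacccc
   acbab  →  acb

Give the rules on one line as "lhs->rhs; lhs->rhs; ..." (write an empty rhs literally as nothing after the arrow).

  | acaa
  | caabca
  | baba => aa
  | abccc

bab->a; cba->c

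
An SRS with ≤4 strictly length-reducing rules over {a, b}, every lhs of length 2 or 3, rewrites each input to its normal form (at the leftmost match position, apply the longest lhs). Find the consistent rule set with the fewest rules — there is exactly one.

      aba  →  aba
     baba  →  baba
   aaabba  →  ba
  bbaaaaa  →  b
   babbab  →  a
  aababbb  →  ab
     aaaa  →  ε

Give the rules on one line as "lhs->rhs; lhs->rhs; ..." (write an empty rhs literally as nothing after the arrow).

  | aba
  | baba
  | aaabba => abba => ba
  | bbaaaaa => baaaa => baa => b

aa->; abb->b; bb->a; bba->b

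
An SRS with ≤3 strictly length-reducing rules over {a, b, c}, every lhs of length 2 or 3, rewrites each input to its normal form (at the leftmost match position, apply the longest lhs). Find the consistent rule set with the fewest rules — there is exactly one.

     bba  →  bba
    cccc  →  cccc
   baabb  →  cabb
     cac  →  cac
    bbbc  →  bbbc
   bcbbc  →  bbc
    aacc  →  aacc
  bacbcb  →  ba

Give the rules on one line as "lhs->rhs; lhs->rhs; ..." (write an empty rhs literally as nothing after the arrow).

  | bba
  | cccc
  | baabb => cabb
  | cac

baa->ca; cb->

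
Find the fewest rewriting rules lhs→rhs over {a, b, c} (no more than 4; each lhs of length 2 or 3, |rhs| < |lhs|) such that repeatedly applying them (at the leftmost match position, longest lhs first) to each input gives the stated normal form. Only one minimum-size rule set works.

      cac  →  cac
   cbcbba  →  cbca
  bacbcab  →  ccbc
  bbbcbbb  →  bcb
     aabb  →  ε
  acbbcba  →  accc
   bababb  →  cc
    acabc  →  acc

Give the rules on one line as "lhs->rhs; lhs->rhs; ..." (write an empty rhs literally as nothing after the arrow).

  | cac
  | cbcbba => cbca
  | bacbcab => ccbcab => ccbc
  | bbbcbbb => bcbbb => bcb

ab->; ba->c; bb->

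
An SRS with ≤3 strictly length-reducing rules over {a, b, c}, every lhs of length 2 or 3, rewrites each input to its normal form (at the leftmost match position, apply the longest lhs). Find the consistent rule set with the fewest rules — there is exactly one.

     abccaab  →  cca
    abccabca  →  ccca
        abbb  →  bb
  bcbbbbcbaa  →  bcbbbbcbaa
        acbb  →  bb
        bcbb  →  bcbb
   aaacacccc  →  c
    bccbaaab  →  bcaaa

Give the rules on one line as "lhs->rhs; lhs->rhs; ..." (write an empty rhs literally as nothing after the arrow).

ab->; ac->; ccb->ca

  | abccaab => ccaab => cca
  | abccabca => ccabca => ccca
  | abbb => bb
  | bcbbbbcbaa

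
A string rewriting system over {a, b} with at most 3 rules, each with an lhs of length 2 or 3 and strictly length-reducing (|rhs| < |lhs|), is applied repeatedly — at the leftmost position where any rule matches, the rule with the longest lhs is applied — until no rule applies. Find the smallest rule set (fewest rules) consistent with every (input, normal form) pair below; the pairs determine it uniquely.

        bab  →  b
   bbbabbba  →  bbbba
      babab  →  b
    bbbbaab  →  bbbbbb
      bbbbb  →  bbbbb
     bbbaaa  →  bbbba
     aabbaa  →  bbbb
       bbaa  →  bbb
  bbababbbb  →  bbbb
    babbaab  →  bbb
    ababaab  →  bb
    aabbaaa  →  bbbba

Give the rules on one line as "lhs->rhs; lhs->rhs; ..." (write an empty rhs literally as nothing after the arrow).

aa->b; ab->; abb->

  | bab => b
  | bbbabbba => bbbba
  | babab => bab => b
  | bbbbaab => bbbbbb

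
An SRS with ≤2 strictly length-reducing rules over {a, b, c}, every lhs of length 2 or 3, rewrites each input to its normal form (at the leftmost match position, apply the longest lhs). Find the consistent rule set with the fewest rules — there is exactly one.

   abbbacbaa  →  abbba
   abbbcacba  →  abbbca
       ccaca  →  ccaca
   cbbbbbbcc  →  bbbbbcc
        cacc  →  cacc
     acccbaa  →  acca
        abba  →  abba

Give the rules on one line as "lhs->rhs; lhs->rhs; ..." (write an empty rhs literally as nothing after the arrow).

  | abbbacbaa => abbbaaa => abbbaa => abbba
  | abbbcacba => abbbcaa => abbbca
  | ccaca
  | cbbbbbbcc => bbbbbcc

aa->a; cb->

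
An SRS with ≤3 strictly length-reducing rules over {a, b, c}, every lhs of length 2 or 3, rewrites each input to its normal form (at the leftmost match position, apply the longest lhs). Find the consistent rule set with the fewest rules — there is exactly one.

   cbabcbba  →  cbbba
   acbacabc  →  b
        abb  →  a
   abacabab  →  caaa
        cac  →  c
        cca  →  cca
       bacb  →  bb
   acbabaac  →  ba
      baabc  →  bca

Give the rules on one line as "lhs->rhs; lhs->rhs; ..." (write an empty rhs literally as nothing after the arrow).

  | cbabcbba => cbacbba => cbbba
  | acbacabc => bacabc => babc => bac => b
  | abb => ab => a
  | abacabab => aacabab => caabab => caaab => caaa

aac->ca; ab->a; ac->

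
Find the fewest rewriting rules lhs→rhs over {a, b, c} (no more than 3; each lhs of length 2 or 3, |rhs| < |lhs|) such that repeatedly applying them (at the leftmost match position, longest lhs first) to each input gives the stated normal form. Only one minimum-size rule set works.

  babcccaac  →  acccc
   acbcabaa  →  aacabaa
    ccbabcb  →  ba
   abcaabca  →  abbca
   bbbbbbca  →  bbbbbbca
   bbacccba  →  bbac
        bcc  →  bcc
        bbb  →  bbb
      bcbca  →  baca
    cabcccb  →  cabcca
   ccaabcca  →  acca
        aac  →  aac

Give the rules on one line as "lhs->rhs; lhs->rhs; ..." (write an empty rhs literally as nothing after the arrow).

  | babcccaac => accccaac => acccc
  | acbcabaa => aacabaa
  | ccbabcb => caabcb => bcb => ba
  | abcaabca => abbca

bab->ac; caa->; cb->a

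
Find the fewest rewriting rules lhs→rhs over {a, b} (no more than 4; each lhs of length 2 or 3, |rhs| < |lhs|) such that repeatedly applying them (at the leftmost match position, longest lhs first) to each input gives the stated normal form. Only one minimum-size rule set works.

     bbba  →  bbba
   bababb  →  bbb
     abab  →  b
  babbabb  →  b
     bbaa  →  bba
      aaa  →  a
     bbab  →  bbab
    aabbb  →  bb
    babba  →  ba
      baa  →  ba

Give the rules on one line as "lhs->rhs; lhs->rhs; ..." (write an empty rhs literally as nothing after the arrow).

aa->a; aab->; aba->; abb->

  | bbba
  | bababb => bbb
  | abab => b
  | babbabb => babb => b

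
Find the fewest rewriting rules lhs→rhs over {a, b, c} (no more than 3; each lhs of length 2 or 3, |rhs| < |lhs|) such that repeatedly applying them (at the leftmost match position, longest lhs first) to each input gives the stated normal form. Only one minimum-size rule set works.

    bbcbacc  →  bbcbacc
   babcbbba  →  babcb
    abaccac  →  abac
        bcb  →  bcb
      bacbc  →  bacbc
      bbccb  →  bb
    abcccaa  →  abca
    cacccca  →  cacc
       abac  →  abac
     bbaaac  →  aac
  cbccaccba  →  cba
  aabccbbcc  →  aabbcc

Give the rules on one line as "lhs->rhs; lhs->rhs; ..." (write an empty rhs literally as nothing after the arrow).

bba->; cca->; ccb->

  | bbcbacc
  | babcbbba => babcb
  | abaccac => abac
  | bcb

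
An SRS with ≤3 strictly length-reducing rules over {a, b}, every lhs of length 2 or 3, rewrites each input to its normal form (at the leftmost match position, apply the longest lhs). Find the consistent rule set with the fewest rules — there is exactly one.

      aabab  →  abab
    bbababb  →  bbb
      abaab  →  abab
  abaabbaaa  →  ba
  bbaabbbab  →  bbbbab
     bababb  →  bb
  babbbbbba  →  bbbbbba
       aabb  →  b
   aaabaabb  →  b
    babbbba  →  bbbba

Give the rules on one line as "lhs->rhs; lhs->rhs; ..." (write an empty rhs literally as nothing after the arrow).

aa->a; abb->b

  | aabab => abab
  | bbababb => bbabb => bbb
  | abaab => abab
  | abaabbaaa => ababbaaa => abbaaa => baaa => baa => ba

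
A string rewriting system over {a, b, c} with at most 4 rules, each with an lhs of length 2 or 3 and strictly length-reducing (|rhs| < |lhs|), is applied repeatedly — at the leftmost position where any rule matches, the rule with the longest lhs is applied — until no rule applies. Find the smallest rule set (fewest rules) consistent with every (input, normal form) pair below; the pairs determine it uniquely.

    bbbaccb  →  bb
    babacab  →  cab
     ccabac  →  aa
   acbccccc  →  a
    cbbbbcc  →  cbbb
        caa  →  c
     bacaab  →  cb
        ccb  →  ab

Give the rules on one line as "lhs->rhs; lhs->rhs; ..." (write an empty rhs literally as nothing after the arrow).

ac->a; ba->; caa->c; cc->a

  | bbbaccb => bbccb => bbab => bb
  | babacab => bacab => cab
  | ccabac => aabac => aac => aa
  | acbccccc => abccccc => abaccc => accc => acc => ac => a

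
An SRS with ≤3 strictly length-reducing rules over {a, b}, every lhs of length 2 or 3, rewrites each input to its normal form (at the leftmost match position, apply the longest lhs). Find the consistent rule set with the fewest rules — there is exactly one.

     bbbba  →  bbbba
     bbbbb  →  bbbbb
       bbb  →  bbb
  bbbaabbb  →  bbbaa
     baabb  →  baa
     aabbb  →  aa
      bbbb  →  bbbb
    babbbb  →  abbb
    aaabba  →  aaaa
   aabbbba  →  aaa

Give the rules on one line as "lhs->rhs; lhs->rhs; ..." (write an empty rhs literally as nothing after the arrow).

  | bbbba
  | bbbbb
  | bbb
  | bbbaabbb => bbbaabb => bbbaab => bbbaa

aab->aa; bab->a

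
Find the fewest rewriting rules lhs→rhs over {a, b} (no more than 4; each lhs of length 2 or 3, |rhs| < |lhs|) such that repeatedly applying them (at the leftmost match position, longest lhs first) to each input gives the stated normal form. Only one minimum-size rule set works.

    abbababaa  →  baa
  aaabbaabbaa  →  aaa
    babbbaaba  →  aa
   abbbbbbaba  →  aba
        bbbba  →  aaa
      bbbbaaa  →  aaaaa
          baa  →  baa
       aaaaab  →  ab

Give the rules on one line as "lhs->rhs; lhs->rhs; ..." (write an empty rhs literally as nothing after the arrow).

  | abbababaa => aaababaa => ababaa => aabaa => baa
  | aaabbaabbaa => abbaabbaa => aaaabbaa => aabbaa => bbaa => aaa
  | babbbaaba => abbbaaba => aabaaba => baaba => bba => aa
  | abbbbbbaba => aabbbbaba => bbbbaba => abbaba => aaaba => aba

aab->b; bab->ab; bb->a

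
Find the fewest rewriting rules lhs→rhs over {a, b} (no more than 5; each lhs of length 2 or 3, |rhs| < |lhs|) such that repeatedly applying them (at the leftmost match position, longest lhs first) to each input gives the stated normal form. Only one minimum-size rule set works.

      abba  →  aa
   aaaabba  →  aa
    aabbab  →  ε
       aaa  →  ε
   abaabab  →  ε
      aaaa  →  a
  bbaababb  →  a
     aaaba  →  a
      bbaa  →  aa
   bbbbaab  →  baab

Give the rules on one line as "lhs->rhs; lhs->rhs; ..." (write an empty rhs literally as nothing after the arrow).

aaa->bb; aba->b; bb->; bbb->

  | abba => aa
  | aaaabba => bbabba => abba => aa
  | aabbab => aaab => bbb => ε
  | aaa => bb => ε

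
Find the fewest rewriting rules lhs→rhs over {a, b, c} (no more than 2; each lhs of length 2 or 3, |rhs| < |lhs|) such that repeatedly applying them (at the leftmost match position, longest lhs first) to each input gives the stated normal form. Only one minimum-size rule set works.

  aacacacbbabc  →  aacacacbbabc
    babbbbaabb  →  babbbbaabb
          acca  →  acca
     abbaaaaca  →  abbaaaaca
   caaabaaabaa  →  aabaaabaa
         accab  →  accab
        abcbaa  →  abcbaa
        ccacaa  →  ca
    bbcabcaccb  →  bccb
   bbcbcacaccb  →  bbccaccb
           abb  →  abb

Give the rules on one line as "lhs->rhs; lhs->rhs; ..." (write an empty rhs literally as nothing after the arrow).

  | aacacacbbabc
  | babbbbaabb
  | acca
  | abbaaaaca

bca->; caa->a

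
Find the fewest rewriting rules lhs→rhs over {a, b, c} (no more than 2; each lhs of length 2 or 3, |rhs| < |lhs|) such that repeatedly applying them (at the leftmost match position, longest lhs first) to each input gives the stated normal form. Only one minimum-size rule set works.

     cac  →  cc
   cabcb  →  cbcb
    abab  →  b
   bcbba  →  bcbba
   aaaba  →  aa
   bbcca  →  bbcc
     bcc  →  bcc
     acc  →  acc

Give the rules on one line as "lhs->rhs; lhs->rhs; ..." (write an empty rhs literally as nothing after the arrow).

  | cac => cc
  | cabcb => cbcb
  | abab => b
  | bcbba

aba->; ca->c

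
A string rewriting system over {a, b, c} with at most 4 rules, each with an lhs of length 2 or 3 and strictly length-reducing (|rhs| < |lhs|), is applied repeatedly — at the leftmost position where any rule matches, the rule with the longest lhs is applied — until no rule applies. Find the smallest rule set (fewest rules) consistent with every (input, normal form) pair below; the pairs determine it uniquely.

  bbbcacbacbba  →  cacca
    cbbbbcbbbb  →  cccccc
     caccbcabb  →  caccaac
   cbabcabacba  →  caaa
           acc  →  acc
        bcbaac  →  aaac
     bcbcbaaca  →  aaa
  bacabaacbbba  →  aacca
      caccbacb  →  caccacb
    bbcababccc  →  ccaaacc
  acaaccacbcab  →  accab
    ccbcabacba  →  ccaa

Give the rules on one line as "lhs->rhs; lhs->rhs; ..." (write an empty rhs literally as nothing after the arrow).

  | bbbcacbacbba => cbcacbacbba => caacbacbba => caacacbba => cacbba => cacca
  | cbbbbcbbbb => ccbbcbbbb => ccccbbbb => cccccbb => cccccc
  | caccbcabb => caccaabb => caccaac
  | cbabcabacba => cabcabacba => caaabacba => caaaacba => caaaaca => caaa

aca->; ba->a; bb->c; bc->a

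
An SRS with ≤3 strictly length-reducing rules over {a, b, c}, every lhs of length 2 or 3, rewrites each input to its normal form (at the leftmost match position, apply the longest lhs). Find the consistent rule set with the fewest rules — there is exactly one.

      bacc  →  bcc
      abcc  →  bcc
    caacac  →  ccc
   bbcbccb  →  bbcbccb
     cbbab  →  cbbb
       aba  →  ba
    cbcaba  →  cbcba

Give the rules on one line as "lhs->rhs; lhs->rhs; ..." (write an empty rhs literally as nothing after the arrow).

  | bacc => bcc
  | abcc => bcc
  | caacac => cacac => ccac => ccc
  | bbcbccb

ab->b; ac->c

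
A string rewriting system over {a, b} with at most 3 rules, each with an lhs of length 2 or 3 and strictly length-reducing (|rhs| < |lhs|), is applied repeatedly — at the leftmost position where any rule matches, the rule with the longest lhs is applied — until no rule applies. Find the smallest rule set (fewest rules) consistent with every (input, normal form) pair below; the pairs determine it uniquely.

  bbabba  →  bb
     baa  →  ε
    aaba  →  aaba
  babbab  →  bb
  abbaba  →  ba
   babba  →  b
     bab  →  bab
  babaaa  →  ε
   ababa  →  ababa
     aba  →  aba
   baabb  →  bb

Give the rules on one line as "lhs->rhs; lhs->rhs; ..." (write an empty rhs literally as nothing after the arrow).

  | bbabba => bbbaa => bb
  | baa => ε
  | aaba
  | babbab => bbaab => bb

abb->ba; baa->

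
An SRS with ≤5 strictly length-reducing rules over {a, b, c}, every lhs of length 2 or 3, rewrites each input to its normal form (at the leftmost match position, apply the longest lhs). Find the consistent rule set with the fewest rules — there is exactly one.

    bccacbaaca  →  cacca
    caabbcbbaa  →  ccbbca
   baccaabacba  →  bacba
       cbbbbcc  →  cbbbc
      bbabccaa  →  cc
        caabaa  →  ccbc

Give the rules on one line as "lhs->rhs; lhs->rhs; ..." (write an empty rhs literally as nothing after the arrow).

  | bccacbaaca => cacbaaca => cacbcca => cacca
  | caabbcbbaa => ccbbcbbaa => ccbbca
  | baccaabacba => bacccbacba => babbacba => bacba
  | cbbbbcc => cbbbc

aa->c; bba->; bcc->c; ccc->b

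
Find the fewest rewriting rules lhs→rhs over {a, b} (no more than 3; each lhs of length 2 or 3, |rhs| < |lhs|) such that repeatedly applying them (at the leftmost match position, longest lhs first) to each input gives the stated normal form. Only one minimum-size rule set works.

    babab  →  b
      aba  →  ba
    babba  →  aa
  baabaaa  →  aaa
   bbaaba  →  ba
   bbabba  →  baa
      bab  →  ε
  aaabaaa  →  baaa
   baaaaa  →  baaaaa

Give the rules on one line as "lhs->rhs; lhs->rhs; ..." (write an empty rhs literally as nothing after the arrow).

  | babab => bbab => ab => b
  | aba => ba
  | babba => bbaa => aa
  | baabaaa => babaaa => bbaaa => aaa

ab->b; abb->ba; bb->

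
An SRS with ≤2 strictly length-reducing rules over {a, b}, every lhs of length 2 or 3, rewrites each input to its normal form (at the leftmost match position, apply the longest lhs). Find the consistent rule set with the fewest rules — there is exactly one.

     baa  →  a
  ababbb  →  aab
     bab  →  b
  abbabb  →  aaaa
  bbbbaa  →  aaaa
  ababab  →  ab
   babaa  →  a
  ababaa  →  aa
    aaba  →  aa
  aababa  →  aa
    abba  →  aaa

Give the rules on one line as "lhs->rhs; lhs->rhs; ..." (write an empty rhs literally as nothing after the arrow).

  | baa => a
  | ababbb => abbb => aab
  | bab => b
  | abbabb => aaabb => aaaa

ba->; bb->a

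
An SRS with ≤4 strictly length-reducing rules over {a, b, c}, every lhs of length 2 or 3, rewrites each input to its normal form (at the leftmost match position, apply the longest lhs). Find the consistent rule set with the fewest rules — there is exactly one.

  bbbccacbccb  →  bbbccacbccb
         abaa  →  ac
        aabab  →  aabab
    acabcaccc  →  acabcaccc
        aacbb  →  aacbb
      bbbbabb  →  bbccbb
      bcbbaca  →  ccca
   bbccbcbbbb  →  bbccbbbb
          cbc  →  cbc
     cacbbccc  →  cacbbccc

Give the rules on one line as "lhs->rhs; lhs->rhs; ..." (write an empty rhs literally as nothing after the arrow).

baa->c; bba->cc; bcb->b

  | bbbccacbccb
  | abaa => ac
  | aabab
  | acabcaccc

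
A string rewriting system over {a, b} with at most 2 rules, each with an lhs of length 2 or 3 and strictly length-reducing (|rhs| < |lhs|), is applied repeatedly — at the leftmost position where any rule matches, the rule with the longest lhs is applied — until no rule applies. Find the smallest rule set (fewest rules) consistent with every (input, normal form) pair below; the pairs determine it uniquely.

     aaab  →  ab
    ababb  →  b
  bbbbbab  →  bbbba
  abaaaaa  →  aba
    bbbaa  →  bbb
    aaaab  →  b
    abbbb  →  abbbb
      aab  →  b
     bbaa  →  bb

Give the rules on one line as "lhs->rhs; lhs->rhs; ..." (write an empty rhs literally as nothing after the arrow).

aa->; bab->a

  | aaab => ab
  | ababb => aab => b
  | bbbbbab => bbbba
  | abaaaaa => abaaa => aba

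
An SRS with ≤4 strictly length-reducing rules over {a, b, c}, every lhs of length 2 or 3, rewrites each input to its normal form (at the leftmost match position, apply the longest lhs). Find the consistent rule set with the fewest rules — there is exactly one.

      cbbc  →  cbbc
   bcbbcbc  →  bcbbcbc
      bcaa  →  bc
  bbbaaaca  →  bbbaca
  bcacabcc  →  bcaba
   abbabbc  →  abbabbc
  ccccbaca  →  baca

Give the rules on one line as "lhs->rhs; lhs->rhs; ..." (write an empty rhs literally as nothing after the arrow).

aa->; cac->c; cc->a

  | cbbc
  | bcbbcbc
  | bcaa => bc
  | bbbaaaca => bbbaca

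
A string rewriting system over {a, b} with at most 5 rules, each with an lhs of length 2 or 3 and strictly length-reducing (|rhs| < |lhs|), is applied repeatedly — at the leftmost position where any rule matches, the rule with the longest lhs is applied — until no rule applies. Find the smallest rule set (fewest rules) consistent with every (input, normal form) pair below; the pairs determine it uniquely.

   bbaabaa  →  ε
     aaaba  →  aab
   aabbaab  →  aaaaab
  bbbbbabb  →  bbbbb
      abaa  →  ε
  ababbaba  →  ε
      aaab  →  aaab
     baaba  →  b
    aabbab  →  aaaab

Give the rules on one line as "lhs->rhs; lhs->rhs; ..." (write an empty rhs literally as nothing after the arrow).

  | bbaabaa => abaa => ba => ε
  | aaaba => aab
  | aabbaab => aaaaab
  | bbbbbabb => bbbbb

aba->b; abb->aa; ba->; bba->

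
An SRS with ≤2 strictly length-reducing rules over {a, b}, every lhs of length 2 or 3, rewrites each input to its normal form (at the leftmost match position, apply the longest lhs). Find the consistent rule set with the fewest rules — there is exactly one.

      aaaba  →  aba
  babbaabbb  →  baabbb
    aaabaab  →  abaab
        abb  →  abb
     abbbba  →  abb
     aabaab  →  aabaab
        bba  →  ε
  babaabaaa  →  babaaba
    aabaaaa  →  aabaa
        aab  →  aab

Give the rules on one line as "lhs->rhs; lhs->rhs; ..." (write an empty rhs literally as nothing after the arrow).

aaa->a; bba->

  | aaaba => aba
  | babbaabbb => baabbb
  | aaabaab => abaab
  | abb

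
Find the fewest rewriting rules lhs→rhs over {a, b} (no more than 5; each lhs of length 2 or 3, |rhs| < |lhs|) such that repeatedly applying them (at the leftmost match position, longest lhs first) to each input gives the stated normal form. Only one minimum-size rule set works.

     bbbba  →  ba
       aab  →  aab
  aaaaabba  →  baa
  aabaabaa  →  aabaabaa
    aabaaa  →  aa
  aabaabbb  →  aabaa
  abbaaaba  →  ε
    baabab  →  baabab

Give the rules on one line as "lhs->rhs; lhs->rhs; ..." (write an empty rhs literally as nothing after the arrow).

aaa->b; bb->; bba->; bbb->

  | bbbba => ba
  | aab
  | aaaaabba => baabba => baa
  | aabaabaa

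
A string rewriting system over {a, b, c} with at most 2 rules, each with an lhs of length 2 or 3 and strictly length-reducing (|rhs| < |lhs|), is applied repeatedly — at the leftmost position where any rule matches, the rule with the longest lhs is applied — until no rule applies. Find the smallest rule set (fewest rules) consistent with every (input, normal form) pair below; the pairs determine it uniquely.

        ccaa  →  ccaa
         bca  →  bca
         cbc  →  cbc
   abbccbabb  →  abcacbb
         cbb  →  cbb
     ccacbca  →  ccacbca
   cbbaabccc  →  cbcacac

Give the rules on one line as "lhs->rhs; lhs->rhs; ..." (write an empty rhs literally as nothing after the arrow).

ba->c; bcc->ca

  | ccaa
  | bca
  | cbc
  | abbccbabb => abcababb => abcacbb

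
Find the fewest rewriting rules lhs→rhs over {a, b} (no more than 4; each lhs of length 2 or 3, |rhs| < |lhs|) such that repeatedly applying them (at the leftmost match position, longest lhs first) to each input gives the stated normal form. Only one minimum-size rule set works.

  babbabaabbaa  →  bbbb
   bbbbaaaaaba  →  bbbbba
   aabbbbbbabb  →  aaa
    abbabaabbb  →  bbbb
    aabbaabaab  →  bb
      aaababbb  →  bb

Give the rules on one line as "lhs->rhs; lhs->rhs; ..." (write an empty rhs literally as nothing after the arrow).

ab->b; abb->a; baa->b

  | babbabaabbaa => baabaabbaa => bbaabbaa => bbbbaa => bbbb
  | bbbbaaaaaba => bbbbaaaba => bbbbaba => bbbbba
  | aabbbbbbabb => aabbbbabb => aabbabb => aaabb => aaa
  | abbabaabbb => aabaabbb => abaabbb => baabbb => bbbb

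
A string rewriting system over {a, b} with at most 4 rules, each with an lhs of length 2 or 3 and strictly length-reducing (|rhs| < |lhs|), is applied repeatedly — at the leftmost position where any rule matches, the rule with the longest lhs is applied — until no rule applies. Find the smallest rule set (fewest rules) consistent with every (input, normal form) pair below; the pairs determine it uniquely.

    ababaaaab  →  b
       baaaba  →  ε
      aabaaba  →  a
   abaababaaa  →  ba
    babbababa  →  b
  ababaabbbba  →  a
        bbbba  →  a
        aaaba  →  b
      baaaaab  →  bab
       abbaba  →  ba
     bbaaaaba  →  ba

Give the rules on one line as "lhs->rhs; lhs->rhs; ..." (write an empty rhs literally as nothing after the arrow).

  | ababaaaab => bbaaaab => aaaab => aab => b
  | baaaba => baba => bb => ε
  | aabaaba => baaba => bba => a
  | abaababaaa => bababaaa => bbbaaa => baaa => ba

aa->; aba->b; bb->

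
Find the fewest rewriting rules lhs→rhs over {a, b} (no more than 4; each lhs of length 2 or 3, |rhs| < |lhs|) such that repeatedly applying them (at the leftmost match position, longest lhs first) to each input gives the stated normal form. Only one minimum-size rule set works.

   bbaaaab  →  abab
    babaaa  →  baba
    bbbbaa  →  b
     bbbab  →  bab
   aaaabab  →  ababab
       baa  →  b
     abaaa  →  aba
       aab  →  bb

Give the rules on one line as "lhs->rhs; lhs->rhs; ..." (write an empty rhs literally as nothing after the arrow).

aa->b; aaa->ab; baa->b; bba->a

  | bbaaaab => aaaab => abab
  | babaaa => baba
  | bbbbaa => bbaa => aa => b
  | bbbab => bab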